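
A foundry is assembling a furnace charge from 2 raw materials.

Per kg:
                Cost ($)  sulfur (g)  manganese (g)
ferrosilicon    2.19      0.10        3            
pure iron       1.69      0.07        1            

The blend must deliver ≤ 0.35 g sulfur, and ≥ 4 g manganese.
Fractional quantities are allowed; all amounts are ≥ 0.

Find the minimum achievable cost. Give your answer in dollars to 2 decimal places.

$2.92

Let x1 = kg of ferrosilicon, x2 = kg of pure iron.
Minimize 2.19x1 + 1.69x2 subject to:
  0.1x1 + 0.07x2 ≤ 0.35   (sulfur)
  3x1 + 1x2 ≥ 4   (manganese)
  x1, x2 ≥ 0.
At the optimum only ferrosilicon is positive (pure iron = 0). Binding constraint: manganese.
Solving gives x1 = 1.333.
Cost = 2.19·1.333 = 2.9193.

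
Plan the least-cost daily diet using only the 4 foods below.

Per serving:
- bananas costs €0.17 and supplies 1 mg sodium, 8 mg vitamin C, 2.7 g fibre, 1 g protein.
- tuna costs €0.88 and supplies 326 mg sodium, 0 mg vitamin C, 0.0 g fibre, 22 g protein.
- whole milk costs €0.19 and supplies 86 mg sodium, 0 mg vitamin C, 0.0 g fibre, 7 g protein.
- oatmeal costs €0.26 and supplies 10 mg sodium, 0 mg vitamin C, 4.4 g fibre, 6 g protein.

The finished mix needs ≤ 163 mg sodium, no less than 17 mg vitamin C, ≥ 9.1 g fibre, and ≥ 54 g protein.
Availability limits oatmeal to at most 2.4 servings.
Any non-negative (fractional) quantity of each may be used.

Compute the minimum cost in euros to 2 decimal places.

€6.10

Let x1 = servings of bananas, x2 = servings of tuna, x3 = servings of whole milk, x4 = servings of oatmeal.
Minimize 0.17x1 + 0.88x2 + 0.19x3 + 0.26x4 s.t.:
  1x1 + 326x2 + 86x3 + 10x4 ≤ 163   (sodium)
  8x1 ≥ 17   (vitamin C)
  2.7x1 + 4.4x4 ≥ 9.1   (fibre)
  1x1 + 22x2 + 7x3 + 6x4 ≥ 54   (protein)
  x4 ≤ 2.4
  x1, x2, x3, x4 ≥ 0.
The optimal basis is {bananas, whole milk, oatmeal}; tuna drops out. There the sodium, protein, the oatmeal cap constraints are tight.
Solving gives x1 = 30.79, x3 = 1.258, x4 = 2.4.
Total cost: 0.17·30.79 + 0.19·1.258 + 0.26·2.4 = 6.0973.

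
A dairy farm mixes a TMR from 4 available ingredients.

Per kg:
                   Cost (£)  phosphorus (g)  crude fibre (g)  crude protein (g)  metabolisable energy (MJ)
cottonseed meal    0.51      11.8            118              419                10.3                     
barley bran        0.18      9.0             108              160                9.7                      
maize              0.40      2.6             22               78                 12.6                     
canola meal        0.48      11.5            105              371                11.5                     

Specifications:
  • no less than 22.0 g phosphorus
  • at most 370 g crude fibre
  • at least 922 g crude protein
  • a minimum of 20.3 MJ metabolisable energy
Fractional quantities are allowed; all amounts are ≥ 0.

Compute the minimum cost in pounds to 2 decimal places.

£1.10

Let x1 = kg of cottonseed meal, x2 = kg of barley bran, x3 = kg of maize, x4 = kg of canola meal.
min 0.51x1 + 0.18x2 + 0.4x3 + 0.48x4 subject to:
  11.8x1 + 9x2 + 2.6x3 + 11.5x4 ≥ 22   (phosphorus)
  118x1 + 108x2 + 22x3 + 105x4 ≤ 370   (crude fibre)
  419x1 + 160x2 + 78x3 + 371x4 ≥ 922   (crude protein)
  10.3x1 + 9.7x2 + 12.6x3 + 11.5x4 ≥ 20.3   (metabolisable energy)
  x1, x2, x3, x4 ≥ 0.
At the optimum only cottonseed meal, barley bran are positive (maize, canola meal = 0). Binding constraints: crude fibre and crude protein.
Solving gives x1 = 1.531, x2 = 1.753.
Total cost: 0.51·1.531 + 0.18·1.753 = 1.0964.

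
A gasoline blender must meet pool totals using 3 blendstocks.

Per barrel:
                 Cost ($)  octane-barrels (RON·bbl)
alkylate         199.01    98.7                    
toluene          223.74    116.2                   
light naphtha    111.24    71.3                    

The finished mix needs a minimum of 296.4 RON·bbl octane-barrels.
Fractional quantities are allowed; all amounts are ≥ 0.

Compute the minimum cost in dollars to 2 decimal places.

$462.43

This is a linear program. Let x1 = barrels of alkylate, x2 = barrels of toluene, x3 = barrels of light naphtha.
Minimise 199.01x1 + 223.74x2 + 111.24x3 with:
  98.7x1 + 116.2x2 + 71.3x3 ≥ 296.4   (octane-barrels)
  x1, x2, x3 ≥ 0.
The optimal basis is {light naphtha}; alkylate, toluene drop out. The octane-barrels requirement is met with equality.
That vertex is x3 = 4.15708.
Cost = 111.24·4.15708 = 462.4336.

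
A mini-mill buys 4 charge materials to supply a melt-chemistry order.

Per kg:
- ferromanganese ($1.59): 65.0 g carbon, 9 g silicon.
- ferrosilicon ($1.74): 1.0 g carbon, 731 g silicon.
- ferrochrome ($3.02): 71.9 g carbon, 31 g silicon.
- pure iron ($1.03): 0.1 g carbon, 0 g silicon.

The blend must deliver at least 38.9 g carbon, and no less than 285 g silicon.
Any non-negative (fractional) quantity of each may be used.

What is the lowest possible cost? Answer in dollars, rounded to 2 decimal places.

Let x1 = kg of ferromanganese, x2 = kg of ferrosilicon, x3 = kg of ferrochrome, x4 = kg of pure iron.
Minimise 1.59x1 + 1.74x2 + 3.02x3 + 1.03x4 subject to:
  65x1 + 1x2 + 71.9x3 + 0.1x4 ≥ 38.9   (carbon)
  9x1 + 731x2 + 31x3 ≥ 285   (silicon)
  x1, x2, x3, x4 ≥ 0.
The optimal basis is {ferromanganese, ferrosilicon}; ferrochrome, pure iron drop out. The carbon and silicon requirements are met with equality.
That vertex is x1 = 0.5926, x2 = 0.3826.
Hence cost = 1.59·0.5926 + 1.74·0.3826 = $1.6080.

$1.61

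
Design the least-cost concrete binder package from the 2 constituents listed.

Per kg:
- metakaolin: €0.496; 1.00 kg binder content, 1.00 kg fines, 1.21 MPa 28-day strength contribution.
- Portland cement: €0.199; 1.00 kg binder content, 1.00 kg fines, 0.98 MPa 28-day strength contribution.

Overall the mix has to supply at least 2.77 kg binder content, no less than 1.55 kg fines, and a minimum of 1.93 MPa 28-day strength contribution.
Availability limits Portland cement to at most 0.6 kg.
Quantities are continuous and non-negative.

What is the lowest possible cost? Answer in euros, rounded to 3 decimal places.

Let x1 = kg of metakaolin, x2 = kg of Portland cement.
Minimise 0.496x1 + 0.199x2 subject to:
  1x1 + 1x2 ≥ 2.77   (binder content)
  1x1 + 1x2 ≥ 1.55   (fines)
  1.21x1 + 0.98x2 ≥ 1.93   (28-day strength contribution)
  x2 ≤ 0.6
  x1, x2 ≥ 0.
Both inputs are positive at the optimum. There the binder content and the Portland cement cap constraints are tight.
So metakaolin = 2.17 kg, Portland cement = 0.6 kg.
Hence cost = 0.496·2.17 + 0.199·0.6 = €1.19572.

€1.196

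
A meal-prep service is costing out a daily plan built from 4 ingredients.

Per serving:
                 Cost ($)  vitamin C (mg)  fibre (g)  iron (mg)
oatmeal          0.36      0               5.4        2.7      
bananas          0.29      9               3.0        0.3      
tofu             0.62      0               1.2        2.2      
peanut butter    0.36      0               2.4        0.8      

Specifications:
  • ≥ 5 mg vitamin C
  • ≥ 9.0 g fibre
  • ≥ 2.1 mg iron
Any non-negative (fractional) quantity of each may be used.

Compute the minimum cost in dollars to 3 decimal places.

$0.650

Treat it as an LP. Let x1 = servings of oatmeal, x2 = servings of bananas, x3 = servings of tofu, x4 = servings of peanut butter.
min 0.36x1 + 0.29x2 + 0.62x3 + 0.36x4 subject to:
  9x2 ≥ 5   (vitamin C)
  5.4x1 + 3x2 + 1.2x3 + 2.4x4 ≥ 9   (fibre)
  2.7x1 + 0.3x2 + 2.2x3 + 0.8x4 ≥ 2.1   (iron)
  x1, x2, x3, x4 ≥ 0.
The cheapest feasible vertex uses only oatmeal, bananas; tofu, peanut butter are not used. The vitamin C and fibre requirements are met with equality.
Solving gives x1 = 1.358, x2 = 0.5556.
Hence cost = 0.36·1.358 + 0.29·0.5556 = $0.65000.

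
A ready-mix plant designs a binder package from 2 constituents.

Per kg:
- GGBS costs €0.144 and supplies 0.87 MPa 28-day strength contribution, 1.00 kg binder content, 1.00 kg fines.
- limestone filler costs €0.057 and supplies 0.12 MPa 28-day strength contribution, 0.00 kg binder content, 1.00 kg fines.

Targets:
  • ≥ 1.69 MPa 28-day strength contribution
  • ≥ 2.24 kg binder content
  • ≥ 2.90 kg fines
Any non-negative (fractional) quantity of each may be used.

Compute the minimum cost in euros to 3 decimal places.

€0.360

Set it up as a linear program. Let x1 = kg of GGBS, x2 = kg of limestone filler.
min 0.144x1 + 0.057x2 subject to:
  0.87x1 + 0.12x2 ≥ 1.69   (28-day strength contribution)
  1x1 ≥ 2.24   (binder content)
  1x1 + 1x2 ≥ 2.9   (fines)
  x1, x2 ≥ 0.
Both inputs are positive at the optimum. There the binder content and fines constraints are tight.
Solving gives x1 = 2.24, x2 = 0.66.
Objective = 0.144·2.24 + 0.057·0.66 = 0.36018.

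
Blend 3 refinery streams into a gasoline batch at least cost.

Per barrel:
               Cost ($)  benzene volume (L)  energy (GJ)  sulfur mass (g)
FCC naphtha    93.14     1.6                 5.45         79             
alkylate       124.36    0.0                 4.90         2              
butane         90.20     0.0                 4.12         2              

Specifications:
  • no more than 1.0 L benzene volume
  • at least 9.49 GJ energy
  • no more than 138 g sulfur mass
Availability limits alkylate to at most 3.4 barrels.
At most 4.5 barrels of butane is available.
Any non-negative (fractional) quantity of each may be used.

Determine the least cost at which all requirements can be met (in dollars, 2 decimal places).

Treat it as an LP. Let x1 = barrels of FCC naphtha, x2 = barrels of alkylate, x3 = barrels of butane.
Minimize 93.14x1 + 124.36x2 + 90.2x3 with:
  1.6x1 ≤ 1   (benzene volume)
  5.45x1 + 4.9x2 + 4.12x3 ≥ 9.49   (energy)
  79x1 + 2x2 + 2x3 ≤ 138   (sulfur mass)
  x2 ≤ 3.4
  x3 ≤ 4.5
  x1, x2, x3 ≥ 0.
The cheapest feasible vertex uses only FCC naphtha, butane; alkylate is not used. Binding constraints: benzene volume and energy.
So FCC naphtha = 0.625 barrels, butane = 1.47664 barrels.
Hence cost = 93.14·0.625 + 90.2·1.47664 = $191.4054.

$191.41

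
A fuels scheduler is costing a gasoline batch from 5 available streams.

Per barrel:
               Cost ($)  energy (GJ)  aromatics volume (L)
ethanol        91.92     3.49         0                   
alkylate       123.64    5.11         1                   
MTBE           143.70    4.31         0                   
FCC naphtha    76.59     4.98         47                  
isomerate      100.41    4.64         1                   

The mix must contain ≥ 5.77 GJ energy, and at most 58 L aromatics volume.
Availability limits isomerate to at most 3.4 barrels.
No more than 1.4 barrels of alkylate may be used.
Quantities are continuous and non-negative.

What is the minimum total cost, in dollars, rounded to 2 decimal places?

$88.74

Treat it as an LP. Let x1 = barrels of ethanol, x2 = barrels of alkylate, x3 = barrels of MTBE, x4 = barrels of FCC naphtha, x5 = barrels of isomerate.
Minimize 91.92x1 + 123.64x2 + 143.7x3 + 76.59x4 + 100.41x5 s.t.:
  3.49x1 + 5.11x2 + 4.31x3 + 4.98x4 + 4.64x5 ≥ 5.77   (energy)
  1x2 + 47x4 + 1x5 ≤ 58   (aromatics volume)
  x5 ≤ 3.4
  x2 ≤ 1.4
  x1, x2, x3, x4, x5 ≥ 0.
The minimum-cost mix takes nothing from ethanol, alkylate, MTBE, isomerate — only FCC naphtha. Binding constraint: energy.
That vertex is x4 = 1.1586.
Hence cost = 76.59·1.1586 = $88.7372.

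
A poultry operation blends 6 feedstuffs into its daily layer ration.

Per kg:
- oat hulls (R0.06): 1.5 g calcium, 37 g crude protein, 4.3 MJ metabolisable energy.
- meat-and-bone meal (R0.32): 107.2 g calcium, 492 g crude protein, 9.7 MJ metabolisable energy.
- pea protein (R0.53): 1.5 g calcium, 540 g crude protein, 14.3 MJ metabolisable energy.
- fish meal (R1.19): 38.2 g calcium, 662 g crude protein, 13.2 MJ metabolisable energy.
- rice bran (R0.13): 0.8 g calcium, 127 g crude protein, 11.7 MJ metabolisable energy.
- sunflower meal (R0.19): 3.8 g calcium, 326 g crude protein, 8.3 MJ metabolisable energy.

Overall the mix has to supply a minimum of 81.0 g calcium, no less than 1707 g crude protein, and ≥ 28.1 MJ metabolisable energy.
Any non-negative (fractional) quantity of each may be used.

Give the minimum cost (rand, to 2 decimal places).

Let x1 = kg of oat hulls, x2 = kg of meat-and-bone meal, x3 = kg of pea protein, x4 = kg of fish meal, x5 = kg of rice bran, x6 = kg of sunflower meal.
min 0.06x1 + 0.32x2 + 0.53x3 + 1.19x4 + 0.13x5 + 0.19x6 subject to:
  1.5x1 + 107.2x2 + 1.5x3 + 38.2x4 + 0.8x5 + 3.8x6 ≥ 81   (calcium)
  37x1 + 492x2 + 540x3 + 662x4 + 127x5 + 326x6 ≥ 1707   (crude protein)
  4.3x1 + 9.7x2 + 14.3x3 + 13.2x4 + 11.7x5 + 8.3x6 ≥ 28.1   (metabolisable energy)
  x1, x2, x3, x4, x5, x6 ≥ 0.
The minimum-cost mix takes nothing from oat hulls, pea protein, fish meal, rice bran — only meat-and-bone meal, sunflower meal. Binding constraints: calcium and crude protein.
Solving gives x2 = 0.6022, x6 = 4.327.
Objective = 0.32·0.6022 + 0.19·4.327 = 1.0148.

R1.01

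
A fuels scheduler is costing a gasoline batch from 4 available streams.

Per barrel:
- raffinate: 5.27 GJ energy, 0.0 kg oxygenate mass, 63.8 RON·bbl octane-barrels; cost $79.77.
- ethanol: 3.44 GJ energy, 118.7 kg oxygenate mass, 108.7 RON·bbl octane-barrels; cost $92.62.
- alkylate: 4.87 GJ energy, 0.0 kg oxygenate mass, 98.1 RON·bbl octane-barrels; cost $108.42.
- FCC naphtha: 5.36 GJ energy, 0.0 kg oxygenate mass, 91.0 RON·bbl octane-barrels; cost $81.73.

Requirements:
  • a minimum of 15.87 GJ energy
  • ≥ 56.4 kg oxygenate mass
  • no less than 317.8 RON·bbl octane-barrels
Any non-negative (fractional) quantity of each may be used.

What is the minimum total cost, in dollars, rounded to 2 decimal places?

$280.61

Set it up as a linear program. Let x1 = barrels of raffinate, x2 = barrels of ethanol, x3 = barrels of alkylate, x4 = barrels of FCC naphtha.
Minimise 79.77x1 + 92.62x2 + 108.42x3 + 81.73x4 s.t.:
  5.27x1 + 3.44x2 + 4.87x3 + 5.36x4 ≥ 15.87   (energy)
  118.7x2 ≥ 56.4   (oxygenate mass)
  63.8x1 + 108.7x2 + 98.1x3 + 91x4 ≥ 317.8   (octane-barrels)
  x1, x2, x3, x4 ≥ 0.
The cheapest feasible vertex uses only ethanol, FCC naphtha; raffinate, alkylate are not used. Binding constraints: energy and octane-barrels.
That vertex is x2 = 0.96159, x4 = 2.3437.
Objective = 92.62·0.96159 + 81.73·2.3437 = 280.6131.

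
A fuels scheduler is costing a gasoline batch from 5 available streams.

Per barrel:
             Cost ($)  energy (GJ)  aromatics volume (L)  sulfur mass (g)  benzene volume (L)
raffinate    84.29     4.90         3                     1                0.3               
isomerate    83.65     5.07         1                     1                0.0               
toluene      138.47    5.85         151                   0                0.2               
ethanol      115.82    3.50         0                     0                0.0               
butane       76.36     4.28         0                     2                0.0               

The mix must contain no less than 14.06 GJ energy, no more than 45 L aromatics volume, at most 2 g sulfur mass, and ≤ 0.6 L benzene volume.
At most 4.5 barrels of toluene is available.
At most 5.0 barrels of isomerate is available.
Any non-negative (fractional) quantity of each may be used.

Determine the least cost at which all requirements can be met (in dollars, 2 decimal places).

$281.32

This is a linear program. Let x1 = barrels of raffinate, x2 = barrels of isomerate, x3 = barrels of toluene, x4 = barrels of ethanol, x5 = barrels of butane.
min 84.29x1 + 83.65x2 + 138.47x3 + 115.82x4 + 76.36x5 with:
  4.9x1 + 5.07x2 + 5.85x3 + 3.5x4 + 4.28x5 ≥ 14.06   (energy)
  3x1 + 1x2 + 151x3 ≤ 45   (aromatics volume)
  1x1 + 1x2 + 2x5 ≤ 2   (sulfur mass)
  0.3x1 + 0.2x3 ≤ 0.6   (benzene volume)
  x3 ≤ 4.5
  x2 ≤ 5
  x1, x2, x3, x4, x5 ≥ 0.
The minimum-cost mix takes nothing from raffinate, butane — only isomerate, toluene, ethanol. Binding constraints: energy, aromatics volume, sulfur mass.
Optimal quantities: isomerate = 2 barrels, toluene = 0.2848 barrels, ethanol = 0.644 barrels.
Cost = 83.65·2 + 138.47·0.2848 + 115.82·0.644 = 281.3243.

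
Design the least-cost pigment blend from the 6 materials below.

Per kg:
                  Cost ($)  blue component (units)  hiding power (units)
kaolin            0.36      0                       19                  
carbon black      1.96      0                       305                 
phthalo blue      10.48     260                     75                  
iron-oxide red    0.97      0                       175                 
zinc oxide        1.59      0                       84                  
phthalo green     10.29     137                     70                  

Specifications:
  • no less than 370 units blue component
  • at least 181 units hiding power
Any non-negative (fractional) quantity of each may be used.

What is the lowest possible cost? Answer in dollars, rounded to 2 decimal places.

Let x1 = kg of kaolin, x2 = kg of carbon black, x3 = kg of phthalo blue, x4 = kg of iron-oxide red, x5 = kg of zinc oxide, x6 = kg of phthalo green.
Minimise 0.36x1 + 1.96x2 + 10.48x3 + 0.97x4 + 1.59x5 + 10.29x6 subject to:
  260x3 + 137x6 ≥ 370   (blue component)
  19x1 + 305x2 + 75x3 + 175x4 + 84x5 + 70x6 ≥ 181   (hiding power)
  x1, x2, x3, x4, x5, x6 ≥ 0.
The cheapest feasible vertex uses only phthalo blue, iron-oxide red; kaolin, carbon black, zinc oxide, phthalo green are not used. Binding constraints: blue component and hiding power.
Solving gives x3 = 1.4231, x4 = 0.4244.
Hence cost = 10.48·1.4231 + 0.97·0.4244 = $15.3258.

$15.33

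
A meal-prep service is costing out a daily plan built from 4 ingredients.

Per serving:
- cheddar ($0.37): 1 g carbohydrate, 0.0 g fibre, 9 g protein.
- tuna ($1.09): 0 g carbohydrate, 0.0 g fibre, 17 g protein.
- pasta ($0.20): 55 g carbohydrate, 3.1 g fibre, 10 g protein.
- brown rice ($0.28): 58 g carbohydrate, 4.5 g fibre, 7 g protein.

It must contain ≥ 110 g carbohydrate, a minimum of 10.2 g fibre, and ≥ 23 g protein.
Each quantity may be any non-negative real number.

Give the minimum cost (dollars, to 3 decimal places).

$0.644

Set it up as a linear program. Let x1 = servings of cheddar, x2 = servings of tuna, x3 = servings of pasta, x4 = servings of brown rice.
min 0.37x1 + 1.09x2 + 0.2x3 + 0.28x4 s.t.:
  1x1 + 55x3 + 58x4 ≥ 110   (carbohydrate)
  3.1x3 + 4.5x4 ≥ 10.2   (fibre)
  9x1 + 17x2 + 10x3 + 7x4 ≥ 23   (protein)
  x1, x2, x3, x4 ≥ 0.
The cheapest feasible vertex uses only pasta, brown rice; cheddar, tuna are not used. The fibre and protein requirements are met with equality.
That vertex is x3 = 1.3777, x4 = 1.3176.
Total cost: 0.2·1.3777 + 0.28·1.3176 = 0.64447.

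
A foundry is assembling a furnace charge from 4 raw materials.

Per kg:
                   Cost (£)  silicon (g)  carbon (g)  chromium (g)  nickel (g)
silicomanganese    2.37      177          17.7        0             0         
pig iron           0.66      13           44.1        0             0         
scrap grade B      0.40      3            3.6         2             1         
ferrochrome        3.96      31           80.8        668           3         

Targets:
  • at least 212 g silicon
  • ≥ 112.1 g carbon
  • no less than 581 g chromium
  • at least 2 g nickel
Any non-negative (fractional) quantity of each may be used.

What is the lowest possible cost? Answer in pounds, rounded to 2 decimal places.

Set it up as a linear program. Let x1 = kg of silicomanganese, x2 = kg of pig iron, x3 = kg of scrap grade B, x4 = kg of ferrochrome.
min 2.37x1 + 0.66x2 + 0.4x3 + 3.96x4 with:
  177x1 + 13x2 + 3x3 + 31x4 ≥ 212   (silicon)
  17.7x1 + 44.1x2 + 3.6x3 + 80.8x4 ≥ 112.1   (carbon)
  2x3 + 668x4 ≥ 581   (chromium)
  1x3 + 3x4 ≥ 2   (nickel)
  x1, x2, x3, x4 ≥ 0.
At the optimum only silicomanganese, pig iron, ferrochrome are positive (scrap grade B = 0). Binding constraints: silicon, carbon, chromium.
Solving gives x1 = 1.005, x2 = 0.5449, x4 = 0.8698.
Cost = 2.37·1.005 + 0.66·0.5449 + 3.96·0.8698 = 6.1859.

£6.19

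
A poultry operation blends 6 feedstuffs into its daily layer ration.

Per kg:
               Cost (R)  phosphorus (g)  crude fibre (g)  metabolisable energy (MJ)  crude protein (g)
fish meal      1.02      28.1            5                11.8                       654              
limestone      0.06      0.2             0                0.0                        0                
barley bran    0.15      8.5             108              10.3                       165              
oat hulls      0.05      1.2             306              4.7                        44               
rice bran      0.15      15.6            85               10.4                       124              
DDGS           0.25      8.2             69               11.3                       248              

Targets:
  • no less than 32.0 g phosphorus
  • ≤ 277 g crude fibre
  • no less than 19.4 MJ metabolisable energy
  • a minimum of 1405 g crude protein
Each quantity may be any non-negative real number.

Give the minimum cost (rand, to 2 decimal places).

Let x1 = kg of fish meal, x2 = kg of limestone, x3 = kg of barley bran, x4 = kg of oat hulls, x5 = kg of rice bran, x6 = kg of DDGS.
min 1.02x1 + 0.06x2 + 0.15x3 + 0.05x4 + 0.15x5 + 0.25x6 subject to:
  28.1x1 + 0.2x2 + 8.5x3 + 1.2x4 + 15.6x5 + 8.2x6 ≥ 32   (phosphorus)
  5x1 + 108x3 + 306x4 + 85x5 + 69x6 ≤ 277   (crude fibre)
  11.8x1 + 10.3x3 + 4.7x4 + 10.4x5 + 11.3x6 ≥ 19.4   (metabolisable energy)
  654x1 + 165x3 + 44x4 + 124x5 + 248x6 ≥ 1405   (crude protein)
  x1, x2, x3, x4, x5, x6 ≥ 0.
The cheapest feasible vertex uses only fish meal, DDGS; limestone, barley bran, oat hulls, rice bran are not used. The crude fibre and crude protein requirements are met with equality.
So fish meal = 0.6437 kg, DDGS = 3.968 kg.
Cost = 1.02·0.6437 + 0.25·3.968 = 1.6486.

R1.65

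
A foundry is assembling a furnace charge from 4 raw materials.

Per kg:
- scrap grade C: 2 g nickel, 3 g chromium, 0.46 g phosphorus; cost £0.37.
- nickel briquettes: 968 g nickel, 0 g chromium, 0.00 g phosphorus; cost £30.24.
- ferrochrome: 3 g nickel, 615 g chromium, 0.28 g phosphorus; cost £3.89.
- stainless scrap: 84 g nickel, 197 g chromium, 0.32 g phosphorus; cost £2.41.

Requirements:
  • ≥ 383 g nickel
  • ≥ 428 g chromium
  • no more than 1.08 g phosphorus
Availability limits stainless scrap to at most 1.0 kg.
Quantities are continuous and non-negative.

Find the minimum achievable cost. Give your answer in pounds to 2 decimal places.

Let x1 = kg of scrap grade C, x2 = kg of nickel briquettes, x3 = kg of ferrochrome, x4 = kg of stainless scrap.
Minimize 0.37x1 + 30.24x2 + 3.89x3 + 2.41x4 s.t.:
  2x1 + 968x2 + 3x3 + 84x4 ≥ 383   (nickel)
  3x1 + 615x3 + 197x4 ≥ 428   (chromium)
  0.46x1 + 0.28x3 + 0.32x4 ≤ 1.08   (phosphorus)
  x4 ≤ 1
  x1, x2, x3, x4 ≥ 0.
At the optimum only nickel briquettes, ferrochrome, stainless scrap are positive (scrap grade C = 0). Binding constraints: nickel, chromium, the stainless scrap cap.
That vertex is x2 = 0.3077, x3 = 0.3756, x4 = 1.
Total cost: 30.24·0.3077 + 3.89·0.3756 + 2.41·1 = 13.1759.

£13.18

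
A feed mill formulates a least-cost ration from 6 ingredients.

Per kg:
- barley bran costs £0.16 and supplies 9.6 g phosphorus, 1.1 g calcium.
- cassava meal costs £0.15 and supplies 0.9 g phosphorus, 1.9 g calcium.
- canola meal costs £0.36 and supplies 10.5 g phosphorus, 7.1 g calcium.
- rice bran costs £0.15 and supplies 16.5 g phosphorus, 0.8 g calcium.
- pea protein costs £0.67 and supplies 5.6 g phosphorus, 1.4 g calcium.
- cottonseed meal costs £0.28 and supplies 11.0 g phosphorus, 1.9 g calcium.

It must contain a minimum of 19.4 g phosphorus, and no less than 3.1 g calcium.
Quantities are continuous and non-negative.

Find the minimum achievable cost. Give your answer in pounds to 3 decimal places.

Let x1 = kg of barley bran, x2 = kg of cassava meal, x3 = kg of canola meal, x4 = kg of rice bran, x5 = kg of pea protein, x6 = kg of cottonseed meal.
Minimize 0.16x1 + 0.15x2 + 0.36x3 + 0.15x4 + 0.67x5 + 0.28x6 s.t.:
  9.6x1 + 0.9x2 + 10.5x3 + 16.5x4 + 5.6x5 + 11x6 ≥ 19.4   (phosphorus)
  1.1x1 + 1.9x2 + 7.1x3 + 0.8x4 + 1.4x5 + 1.9x6 ≥ 3.1   (calcium)
  x1, x2, x3, x4, x5, x6 ≥ 0.
The cheapest feasible vertex uses only canola meal, rice bran; barley bran, cassava meal, pea protein, cottonseed meal are not used. There the phosphorus and calcium constraints are tight.
Solving gives x3 = 0.3276, x4 = 0.9673.
Cost = 0.36·0.3276 + 0.15·0.9673 = 0.26303.

£0.263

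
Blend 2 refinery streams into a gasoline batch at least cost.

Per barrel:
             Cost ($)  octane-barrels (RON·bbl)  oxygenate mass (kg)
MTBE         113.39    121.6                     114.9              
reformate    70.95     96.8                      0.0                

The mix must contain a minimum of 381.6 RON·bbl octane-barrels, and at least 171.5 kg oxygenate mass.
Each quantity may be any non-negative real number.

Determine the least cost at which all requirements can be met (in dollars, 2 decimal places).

$315.91

Let x1 = barrels of MTBE, x2 = barrels of reformate.
Minimize 113.39x1 + 70.95x2 subject to:
  121.6x1 + 96.8x2 ≥ 381.6   (octane-barrels)
  114.9x1 ≥ 171.5   (oxygenate mass)
  x1, x2 ≥ 0.
Both inputs are positive at the optimum. The octane-barrels and oxygenate mass requirements are met with equality.
Solving gives x1 = 1.4926, x2 = 2.0671.
Cost = 113.39·1.4926 + 70.95·2.0671 = 315.9067.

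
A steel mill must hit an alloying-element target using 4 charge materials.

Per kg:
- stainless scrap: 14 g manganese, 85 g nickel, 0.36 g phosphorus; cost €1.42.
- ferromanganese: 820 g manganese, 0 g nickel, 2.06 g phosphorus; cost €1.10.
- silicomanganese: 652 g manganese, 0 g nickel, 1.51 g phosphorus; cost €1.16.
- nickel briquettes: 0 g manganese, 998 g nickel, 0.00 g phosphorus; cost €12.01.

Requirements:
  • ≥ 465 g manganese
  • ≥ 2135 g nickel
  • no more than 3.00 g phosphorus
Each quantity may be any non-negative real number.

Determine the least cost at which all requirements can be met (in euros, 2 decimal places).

Let x1 = kg of stainless scrap, x2 = kg of ferromanganese, x3 = kg of silicomanganese, x4 = kg of nickel briquettes.
Minimize 1.42x1 + 1.1x2 + 1.16x3 + 12.01x4 s.t.:
  14x1 + 820x2 + 652x3 ≥ 465   (manganese)
  85x1 + 998x4 ≥ 2135   (nickel)
  0.36x1 + 2.06x2 + 1.51x3 ≤ 3   (phosphorus)
  x1, x2, x3, x4 ≥ 0.
The minimum-cost mix takes nothing from stainless scrap, silicomanganese — only ferromanganese, nickel briquettes. There the manganese and nickel constraints are tight.
Optimal quantities: ferromanganese = 0.56707 kg, nickel briquettes = 2.1393 kg.
Objective = 1.1·0.56707 + 12.01·2.1393 = 26.3168.

€26.32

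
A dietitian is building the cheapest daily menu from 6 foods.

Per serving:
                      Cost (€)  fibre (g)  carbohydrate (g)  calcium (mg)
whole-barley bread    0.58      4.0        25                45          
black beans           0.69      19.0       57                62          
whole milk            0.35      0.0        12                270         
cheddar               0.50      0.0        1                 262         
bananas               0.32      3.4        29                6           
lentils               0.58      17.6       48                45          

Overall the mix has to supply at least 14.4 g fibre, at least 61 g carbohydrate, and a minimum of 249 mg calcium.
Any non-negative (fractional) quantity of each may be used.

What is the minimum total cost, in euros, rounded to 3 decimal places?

€0.879

Treat it as an LP. Let x1 = servings of whole-barley bread, x2 = servings of black beans, x3 = servings of whole milk, x4 = servings of cheddar, x5 = servings of bananas, x6 = servings of lentils.
min 0.58x1 + 0.69x2 + 0.35x3 + 0.5x4 + 0.32x5 + 0.58x6 subject to:
  4x1 + 19x2 + 3.4x5 + 17.6x6 ≥ 14.4   (fibre)
  25x1 + 57x2 + 12x3 + 1x4 + 29x5 + 48x6 ≥ 61   (carbohydrate)
  45x1 + 62x2 + 270x3 + 262x4 + 6x5 + 45x6 ≥ 249   (calcium)
  x1, x2, x3, x4, x5, x6 ≥ 0.
At the optimum only black beans, whole milk, bananas are positive (whole-barley bread, cheddar, lentils = 0). Binding constraints: fibre, carbohydrate, calcium.
Solving gives x2 = 0.6749, x3 = 0.7569, x5 = 0.4637.
Hence cost = 0.69·0.6749 + 0.35·0.7569 + 0.32·0.4637 = €0.87898.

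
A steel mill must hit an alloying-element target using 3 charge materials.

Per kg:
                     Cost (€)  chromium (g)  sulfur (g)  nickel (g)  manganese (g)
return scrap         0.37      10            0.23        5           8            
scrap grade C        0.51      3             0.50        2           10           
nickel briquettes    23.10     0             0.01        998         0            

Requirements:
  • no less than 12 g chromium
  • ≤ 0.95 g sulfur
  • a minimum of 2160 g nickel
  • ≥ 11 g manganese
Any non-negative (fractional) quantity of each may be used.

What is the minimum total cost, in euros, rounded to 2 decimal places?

€50.35

Let x1 = kg of return scrap, x2 = kg of scrap grade C, x3 = kg of nickel briquettes.
min 0.37x1 + 0.51x2 + 23.1x3 subject to:
  10x1 + 3x2 ≥ 12   (chromium)
  0.23x1 + 0.5x2 + 0.01x3 ≤ 0.95   (sulfur)
  5x1 + 2x2 + 998x3 ≥ 2160   (nickel)
  8x1 + 10x2 ≥ 11   (manganese)
  x1, x2, x3 ≥ 0.
At the optimum only return scrap, nickel briquettes are positive (scrap grade C = 0). There the nickel and manganese constraints are tight.
So return scrap = 1.375 kg, nickel briquettes = 2.15744 kg.
Hence cost = 0.37·1.375 + 23.1·2.15744 = €50.3456.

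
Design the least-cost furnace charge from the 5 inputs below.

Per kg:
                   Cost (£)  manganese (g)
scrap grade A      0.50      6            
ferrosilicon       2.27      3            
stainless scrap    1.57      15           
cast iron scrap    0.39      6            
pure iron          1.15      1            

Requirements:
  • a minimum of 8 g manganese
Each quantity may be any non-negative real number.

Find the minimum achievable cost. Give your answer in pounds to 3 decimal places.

£0.520

Treat it as an LP. Let x1 = kg of scrap grade A, x2 = kg of ferrosilicon, x3 = kg of stainless scrap, x4 = kg of cast iron scrap, x5 = kg of pure iron.
min 0.5x1 + 2.27x2 + 1.57x3 + 0.39x4 + 1.15x5 subject to:
  6x1 + 3x2 + 15x3 + 6x4 + 1x5 ≥ 8   (manganese)
  x1, x2, x3, x4, x5 ≥ 0.
The minimum-cost mix takes nothing from scrap grade A, ferrosilicon, stainless scrap, pure iron — only cast iron scrap. Binding constraint: manganese.
So cast iron scrap = 1.333 kg.
Cost = 0.39·1.333 = 0.51987.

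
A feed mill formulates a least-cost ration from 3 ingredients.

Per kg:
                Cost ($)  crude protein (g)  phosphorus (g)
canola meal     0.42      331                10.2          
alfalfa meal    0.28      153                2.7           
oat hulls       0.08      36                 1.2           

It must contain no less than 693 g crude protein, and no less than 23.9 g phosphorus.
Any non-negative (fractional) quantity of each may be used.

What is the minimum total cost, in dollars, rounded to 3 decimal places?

This is a linear program. Let x1 = kg of canola meal, x2 = kg of alfalfa meal, x3 = kg of oat hulls.
Minimize 0.42x1 + 0.28x2 + 0.08x3 s.t.:
  331x1 + 153x2 + 36x3 ≥ 693   (crude protein)
  10.2x1 + 2.7x2 + 1.2x3 ≥ 23.9   (phosphorus)
  x1, x2, x3 ≥ 0.
The optimal basis is {canola meal}; alfalfa meal, oat hulls drop out. There the phosphorus constraint is tight.
Solving gives x1 = 2.343.
Total cost: 0.42·2.343 = 0.98406.

$0.984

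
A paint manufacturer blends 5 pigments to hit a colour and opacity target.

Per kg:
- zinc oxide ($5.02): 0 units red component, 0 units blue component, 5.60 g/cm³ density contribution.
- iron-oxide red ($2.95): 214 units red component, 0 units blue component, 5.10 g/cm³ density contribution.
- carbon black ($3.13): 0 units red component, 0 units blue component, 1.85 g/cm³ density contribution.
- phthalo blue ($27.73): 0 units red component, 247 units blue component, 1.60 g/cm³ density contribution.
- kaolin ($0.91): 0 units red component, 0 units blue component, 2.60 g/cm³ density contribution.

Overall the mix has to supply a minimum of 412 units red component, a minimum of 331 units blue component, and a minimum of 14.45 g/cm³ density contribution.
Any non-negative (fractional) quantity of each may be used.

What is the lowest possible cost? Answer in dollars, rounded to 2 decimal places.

Set it up as a linear program. Let x1 = kg of zinc oxide, x2 = kg of iron-oxide red, x3 = kg of carbon black, x4 = kg of phthalo blue, x5 = kg of kaolin.
min 5.02x1 + 2.95x2 + 3.13x3 + 27.73x4 + 0.91x5 with:
  214x2 ≥ 412   (red component)
  247x4 ≥ 331   (blue component)
  5.6x1 + 5.1x2 + 1.85x3 + 1.6x4 + 2.6x5 ≥ 14.45   (density contribution)
  x1, x2, x3, x4, x5 ≥ 0.
The optimal basis is {iron-oxide red, phthalo blue, kaolin}; zinc oxide, carbon black drop out. The red component, blue component, density contribution requirements are met with equality.
So iron-oxide red = 1.925 kg, phthalo blue = 1.34 kg, kaolin = 0.9566 kg.
Hence cost = 2.95·1.925 + 27.73·1.34 + 0.91·0.9566 = $43.7075.

$43.71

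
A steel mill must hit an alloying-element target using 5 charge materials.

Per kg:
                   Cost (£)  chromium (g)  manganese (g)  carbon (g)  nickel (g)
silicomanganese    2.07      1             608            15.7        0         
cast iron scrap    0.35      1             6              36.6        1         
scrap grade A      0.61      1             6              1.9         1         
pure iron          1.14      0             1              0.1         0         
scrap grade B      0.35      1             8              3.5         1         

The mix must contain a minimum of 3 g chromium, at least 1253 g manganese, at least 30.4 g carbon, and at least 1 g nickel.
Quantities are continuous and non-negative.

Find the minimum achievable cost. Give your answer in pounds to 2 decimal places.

This is a linear program. Let x1 = kg of silicomanganese, x2 = kg of cast iron scrap, x3 = kg of scrap grade A, x4 = kg of pure iron, x5 = kg of scrap grade B.
min 2.07x1 + 0.35x2 + 0.61x3 + 1.14x4 + 0.35x5 s.t.:
  1x1 + 1x2 + 1x3 + 1x5 ≥ 3   (chromium)
  608x1 + 6x2 + 6x3 + 1x4 + 8x5 ≥ 1253   (manganese)
  15.7x1 + 36.6x2 + 1.9x3 + 0.1x4 + 3.5x5 ≥ 30.4   (carbon)
  1x2 + 1x3 + 1x5 ≥ 1   (nickel)
  x1, x2, x3, x4, x5 ≥ 0.
The minimum-cost mix takes nothing from cast iron scrap, scrap grade A, pure iron — only silicomanganese, scrap grade B. Binding constraints: manganese and nickel.
So silicomanganese = 2.048 kg, scrap grade B = 1 kg.
Cost = 2.07·2.048 + 0.35·1 = 4.5894.

£4.59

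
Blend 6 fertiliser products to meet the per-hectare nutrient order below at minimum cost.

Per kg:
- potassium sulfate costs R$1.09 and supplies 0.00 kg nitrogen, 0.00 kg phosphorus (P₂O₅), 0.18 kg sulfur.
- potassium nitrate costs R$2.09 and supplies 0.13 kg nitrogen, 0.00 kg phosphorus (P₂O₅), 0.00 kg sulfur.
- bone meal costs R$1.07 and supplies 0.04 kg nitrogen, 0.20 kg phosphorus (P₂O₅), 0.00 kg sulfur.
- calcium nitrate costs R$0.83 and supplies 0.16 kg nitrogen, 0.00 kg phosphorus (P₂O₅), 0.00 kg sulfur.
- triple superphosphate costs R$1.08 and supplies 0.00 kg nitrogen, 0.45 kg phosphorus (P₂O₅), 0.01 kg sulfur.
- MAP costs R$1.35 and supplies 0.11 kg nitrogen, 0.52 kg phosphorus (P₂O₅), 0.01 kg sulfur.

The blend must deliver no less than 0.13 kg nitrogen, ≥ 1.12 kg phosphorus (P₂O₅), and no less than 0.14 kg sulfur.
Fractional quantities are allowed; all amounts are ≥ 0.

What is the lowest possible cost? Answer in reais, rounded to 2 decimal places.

Let x1 = kg of potassium sulfate, x2 = kg of potassium nitrate, x3 = kg of bone meal, x4 = kg of calcium nitrate, x5 = kg of triple superphosphate, x6 = kg of MAP.
Minimise 1.09x1 + 2.09x2 + 1.07x3 + 0.83x4 + 1.08x5 + 1.35x6 subject to:
  0.13x2 + 0.04x3 + 0.16x4 + 0.11x6 ≥ 0.13   (nitrogen)
  0.2x3 + 0.45x5 + 0.52x6 ≥ 1.12   (phosphorus (P₂O₅))
  0.18x1 + 0.01x5 + 0.01x6 ≥ 0.14   (sulfur)
  x1, x2, x3, x4, x5, x6 ≥ 0.
The cheapest feasible vertex uses only potassium sulfate, triple superphosphate, MAP; potassium nitrate, bone meal, calcium nitrate are not used. There the nitrogen, phosphorus (P₂O₅), sulfur constraints are tight.
Solving gives x1 = 0.6497, x5 = 1.123, x6 = 1.182.
Total cost: 1.09·0.6497 + 1.08·1.123 + 1.35·1.182 = 3.5167.

R$3.52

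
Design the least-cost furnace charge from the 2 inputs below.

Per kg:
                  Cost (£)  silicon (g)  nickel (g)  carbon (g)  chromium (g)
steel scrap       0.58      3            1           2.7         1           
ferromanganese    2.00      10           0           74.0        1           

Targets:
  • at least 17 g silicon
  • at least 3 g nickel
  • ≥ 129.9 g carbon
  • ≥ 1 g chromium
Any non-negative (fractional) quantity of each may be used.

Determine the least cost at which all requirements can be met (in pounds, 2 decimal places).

£5.03

Treat it as an LP. Let x1 = kg of steel scrap, x2 = kg of ferromanganese.
min 0.58x1 + 2x2 s.t.:
  3x1 + 10x2 ≥ 17   (silicon)
  1x1 ≥ 3   (nickel)
  2.7x1 + 74x2 ≥ 129.9   (carbon)
  1x1 + 1x2 ≥ 1   (chromium)
  x1, x2 ≥ 0.
Both inputs are positive at the optimum. The nickel and carbon requirements are met with equality.
Optimal quantities: steel scrap = 3 kg, ferromanganese = 1.646 kg.
Hence cost = 0.58·3 + 2·1.646 = £5.0320.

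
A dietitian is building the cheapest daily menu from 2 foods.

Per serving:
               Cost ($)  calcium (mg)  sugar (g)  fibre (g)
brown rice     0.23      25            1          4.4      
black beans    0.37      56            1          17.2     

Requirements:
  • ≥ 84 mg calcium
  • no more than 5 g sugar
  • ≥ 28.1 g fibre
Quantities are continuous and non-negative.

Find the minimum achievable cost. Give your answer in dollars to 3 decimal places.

Treat it as an LP. Let x1 = servings of brown rice, x2 = servings of black beans.
Minimise 0.23x1 + 0.37x2 subject to:
  25x1 + 56x2 ≥ 84   (calcium)
  1x1 + 1x2 ≤ 5   (sugar)
  4.4x1 + 17.2x2 ≥ 28.1   (fibre)
  x1, x2 ≥ 0.
The cheapest feasible vertex uses only black beans; brown rice is not used. There the fibre constraint is tight.
Optimal quantities: black beans = 1.6337 servings.
Total cost: 0.37·1.6337 = 0.60447.

$0.604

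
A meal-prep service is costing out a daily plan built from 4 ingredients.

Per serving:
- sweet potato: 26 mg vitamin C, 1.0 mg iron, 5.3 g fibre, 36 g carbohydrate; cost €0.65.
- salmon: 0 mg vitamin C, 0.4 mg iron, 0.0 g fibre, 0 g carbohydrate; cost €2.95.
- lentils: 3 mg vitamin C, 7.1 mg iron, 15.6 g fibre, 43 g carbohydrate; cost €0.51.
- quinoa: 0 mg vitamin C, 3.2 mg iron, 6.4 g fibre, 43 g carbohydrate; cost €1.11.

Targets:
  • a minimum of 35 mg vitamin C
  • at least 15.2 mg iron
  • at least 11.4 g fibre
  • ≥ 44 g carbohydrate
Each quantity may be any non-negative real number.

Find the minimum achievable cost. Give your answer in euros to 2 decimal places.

€1.74

Set it up as a linear program. Let x1 = servings of sweet potato, x2 = servings of salmon, x3 = servings of lentils, x4 = servings of quinoa.
Minimise 0.65x1 + 2.95x2 + 0.51x3 + 1.11x4 s.t.:
  26x1 + 3x3 ≥ 35   (vitamin C)
  1x1 + 0.4x2 + 7.1x3 + 3.2x4 ≥ 15.2   (iron)
  5.3x1 + 15.6x3 + 6.4x4 ≥ 11.4   (fibre)
  36x1 + 43x3 + 43x4 ≥ 44   (carbohydrate)
  x1, x2, x3, x4 ≥ 0.
At the optimum only sweet potato, lentils are positive (salmon, quinoa = 0). The vitamin C and iron requirements are met with equality.
Solving gives x1 = 1.117, x3 = 1.983.
Cost = 0.65·1.117 + 0.51·1.983 = 1.7374.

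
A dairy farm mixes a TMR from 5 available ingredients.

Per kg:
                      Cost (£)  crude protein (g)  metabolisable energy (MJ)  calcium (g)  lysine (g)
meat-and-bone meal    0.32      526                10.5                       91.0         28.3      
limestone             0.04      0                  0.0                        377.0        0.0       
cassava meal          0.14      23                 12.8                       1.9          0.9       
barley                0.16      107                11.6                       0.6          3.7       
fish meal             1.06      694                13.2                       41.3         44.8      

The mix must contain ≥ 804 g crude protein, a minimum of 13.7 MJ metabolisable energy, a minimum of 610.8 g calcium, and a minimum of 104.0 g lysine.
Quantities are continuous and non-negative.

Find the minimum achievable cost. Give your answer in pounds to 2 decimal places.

Treat it as an LP. Let x1 = kg of meat-and-bone meal, x2 = kg of limestone, x3 = kg of cassava meal, x4 = kg of barley, x5 = kg of fish meal.
Minimize 0.32x1 + 0.04x2 + 0.14x3 + 0.16x4 + 1.06x5 s.t.:
  526x1 + 23x3 + 107x4 + 694x5 ≥ 804   (crude protein)
  10.5x1 + 12.8x3 + 11.6x4 + 13.2x5 ≥ 13.7   (metabolisable energy)
  91x1 + 377x2 + 1.9x3 + 0.6x4 + 41.3x5 ≥ 610.8   (calcium)
  28.3x1 + 0.9x3 + 3.7x4 + 44.8x5 ≥ 104   (lysine)
  x1, x2, x3, x4, x5 ≥ 0.
The optimal basis is {meat-and-bone meal, limestone}; cassava meal, barley, fish meal drop out. Binding constraints: calcium and lysine.
That vertex is x1 = 3.675, x2 = 0.7331.
Cost = 0.32·3.675 + 0.04·0.7331 = 1.2053.

£1.21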